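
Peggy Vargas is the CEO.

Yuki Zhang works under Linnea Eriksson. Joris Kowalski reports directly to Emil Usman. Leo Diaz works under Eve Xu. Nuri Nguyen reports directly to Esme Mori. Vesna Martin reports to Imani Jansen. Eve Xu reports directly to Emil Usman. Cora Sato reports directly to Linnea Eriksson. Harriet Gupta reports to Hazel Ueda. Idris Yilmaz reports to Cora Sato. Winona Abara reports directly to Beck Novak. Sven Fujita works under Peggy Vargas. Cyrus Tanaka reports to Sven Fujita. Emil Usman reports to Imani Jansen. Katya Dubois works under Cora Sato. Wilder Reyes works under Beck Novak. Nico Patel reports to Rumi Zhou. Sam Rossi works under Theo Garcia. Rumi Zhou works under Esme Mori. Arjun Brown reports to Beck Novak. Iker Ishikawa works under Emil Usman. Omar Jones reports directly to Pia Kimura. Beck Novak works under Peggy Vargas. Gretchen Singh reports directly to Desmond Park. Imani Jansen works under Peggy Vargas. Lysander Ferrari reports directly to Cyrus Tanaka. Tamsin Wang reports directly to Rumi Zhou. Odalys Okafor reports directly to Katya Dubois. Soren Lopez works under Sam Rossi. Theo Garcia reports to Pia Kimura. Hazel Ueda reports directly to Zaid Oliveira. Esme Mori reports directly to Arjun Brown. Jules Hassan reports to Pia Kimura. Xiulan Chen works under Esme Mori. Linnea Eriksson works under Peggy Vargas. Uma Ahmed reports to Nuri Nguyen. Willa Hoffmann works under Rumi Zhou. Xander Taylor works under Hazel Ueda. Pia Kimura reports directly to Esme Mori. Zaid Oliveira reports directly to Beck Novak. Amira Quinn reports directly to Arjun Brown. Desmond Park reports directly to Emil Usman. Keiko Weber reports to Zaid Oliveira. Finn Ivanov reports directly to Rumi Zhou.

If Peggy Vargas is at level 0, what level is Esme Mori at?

3

Chain from Esme Mori up to Peggy Vargas: Esme Mori → Arjun Brown → Beck Novak → Peggy Vargas. That is 3 steps up, so Esme Mori is 3 levels below Peggy Vargas.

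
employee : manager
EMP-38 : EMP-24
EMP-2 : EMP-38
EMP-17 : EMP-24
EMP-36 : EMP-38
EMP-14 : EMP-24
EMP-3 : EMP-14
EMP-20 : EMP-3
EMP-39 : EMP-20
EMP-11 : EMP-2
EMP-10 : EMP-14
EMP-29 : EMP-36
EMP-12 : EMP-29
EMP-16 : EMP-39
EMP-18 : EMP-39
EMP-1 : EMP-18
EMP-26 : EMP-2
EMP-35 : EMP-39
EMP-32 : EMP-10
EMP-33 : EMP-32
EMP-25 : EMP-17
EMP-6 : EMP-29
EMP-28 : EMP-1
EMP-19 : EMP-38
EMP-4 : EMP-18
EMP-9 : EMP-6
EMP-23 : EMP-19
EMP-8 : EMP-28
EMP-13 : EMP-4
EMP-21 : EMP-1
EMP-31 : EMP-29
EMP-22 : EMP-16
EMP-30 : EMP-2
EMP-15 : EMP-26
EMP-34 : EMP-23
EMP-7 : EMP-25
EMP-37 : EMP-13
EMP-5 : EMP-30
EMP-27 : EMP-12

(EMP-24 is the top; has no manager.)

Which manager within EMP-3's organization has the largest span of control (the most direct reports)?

EMP-39

Direct-report counts within EMP-3's organization: EMP-3 has 1; EMP-20 has 1; EMP-39 has 3; EMP-18 has 2; EMP-4 has 1; EMP-13 has 1; EMP-1 has 2; EMP-28 has 1; EMP-16 has 1. The largest is 3, held by EMP-39.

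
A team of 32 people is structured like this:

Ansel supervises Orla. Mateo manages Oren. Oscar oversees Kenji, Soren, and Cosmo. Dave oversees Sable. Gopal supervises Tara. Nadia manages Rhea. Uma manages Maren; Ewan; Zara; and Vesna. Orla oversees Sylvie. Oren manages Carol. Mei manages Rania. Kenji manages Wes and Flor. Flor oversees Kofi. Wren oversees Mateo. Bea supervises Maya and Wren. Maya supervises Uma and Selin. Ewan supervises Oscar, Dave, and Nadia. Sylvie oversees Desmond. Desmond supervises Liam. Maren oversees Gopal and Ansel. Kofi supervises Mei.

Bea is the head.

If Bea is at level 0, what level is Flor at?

6

Chain from Flor up to Bea: Flor → Kenji → Oscar → Ewan → Uma → Maya → Bea. That is 6 steps up, so Flor is 6 levels below Bea.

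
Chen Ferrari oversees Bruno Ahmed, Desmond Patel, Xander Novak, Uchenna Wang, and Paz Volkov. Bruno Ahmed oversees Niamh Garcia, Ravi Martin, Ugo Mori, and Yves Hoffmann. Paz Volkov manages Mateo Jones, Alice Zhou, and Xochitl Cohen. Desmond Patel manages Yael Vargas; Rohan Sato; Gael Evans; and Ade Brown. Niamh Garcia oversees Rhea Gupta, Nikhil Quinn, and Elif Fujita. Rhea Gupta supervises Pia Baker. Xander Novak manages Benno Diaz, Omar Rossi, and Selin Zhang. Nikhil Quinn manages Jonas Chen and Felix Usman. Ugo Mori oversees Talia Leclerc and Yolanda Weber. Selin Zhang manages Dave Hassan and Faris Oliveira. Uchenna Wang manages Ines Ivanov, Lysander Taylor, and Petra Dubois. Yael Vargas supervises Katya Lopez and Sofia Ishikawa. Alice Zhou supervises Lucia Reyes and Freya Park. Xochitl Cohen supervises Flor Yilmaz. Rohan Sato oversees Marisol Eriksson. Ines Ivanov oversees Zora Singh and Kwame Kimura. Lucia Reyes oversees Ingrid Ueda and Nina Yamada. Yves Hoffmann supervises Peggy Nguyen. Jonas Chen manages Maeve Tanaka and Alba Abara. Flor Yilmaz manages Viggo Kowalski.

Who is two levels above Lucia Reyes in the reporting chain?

Lucia Reyes reports to Alice Zhou, and Alice Zhou reports to Paz Volkov. So Lucia Reyes's skip-level manager is Paz Volkov.

Paz Volkov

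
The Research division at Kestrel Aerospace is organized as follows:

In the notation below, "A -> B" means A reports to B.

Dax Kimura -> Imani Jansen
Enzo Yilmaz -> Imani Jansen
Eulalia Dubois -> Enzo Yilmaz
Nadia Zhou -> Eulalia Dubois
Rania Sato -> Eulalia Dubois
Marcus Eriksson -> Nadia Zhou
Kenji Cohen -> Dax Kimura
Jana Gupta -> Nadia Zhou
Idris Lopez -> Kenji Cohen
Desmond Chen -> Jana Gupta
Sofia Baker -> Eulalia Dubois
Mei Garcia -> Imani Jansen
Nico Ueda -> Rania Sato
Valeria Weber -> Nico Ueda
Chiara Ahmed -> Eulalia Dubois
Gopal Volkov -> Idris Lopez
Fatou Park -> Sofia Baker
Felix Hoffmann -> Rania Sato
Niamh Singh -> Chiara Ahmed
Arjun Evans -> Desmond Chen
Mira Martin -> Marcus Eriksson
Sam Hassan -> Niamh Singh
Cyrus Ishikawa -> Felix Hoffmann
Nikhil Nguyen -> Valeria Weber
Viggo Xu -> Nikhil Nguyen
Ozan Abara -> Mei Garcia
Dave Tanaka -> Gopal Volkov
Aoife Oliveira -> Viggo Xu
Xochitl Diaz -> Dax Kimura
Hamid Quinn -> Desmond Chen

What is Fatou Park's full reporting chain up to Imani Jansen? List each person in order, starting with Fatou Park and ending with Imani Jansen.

Fatou Park -> Sofia Baker -> Eulalia Dubois -> Enzo Yilmaz -> Imani Jansen

Fatou Park reports to Sofia Baker. Sofia Baker reports to Eulalia Dubois. Eulalia Dubois reports to Enzo Yilmaz. Enzo Yilmaz reports to Imani Jansen. Imani Jansen is at the top.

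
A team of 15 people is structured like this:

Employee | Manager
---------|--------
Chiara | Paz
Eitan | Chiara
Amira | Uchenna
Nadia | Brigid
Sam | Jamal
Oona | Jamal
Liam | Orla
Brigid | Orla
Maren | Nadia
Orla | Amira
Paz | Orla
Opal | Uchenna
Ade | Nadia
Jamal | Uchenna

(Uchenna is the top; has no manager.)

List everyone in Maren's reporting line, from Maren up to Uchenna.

Maren reports to Nadia. Nadia reports to Brigid. Brigid reports to Orla. Orla reports to Amira. Amira reports to Uchenna. Uchenna is at the top.

Maren -> Nadia -> Brigid -> Orla -> Amira -> Uchenna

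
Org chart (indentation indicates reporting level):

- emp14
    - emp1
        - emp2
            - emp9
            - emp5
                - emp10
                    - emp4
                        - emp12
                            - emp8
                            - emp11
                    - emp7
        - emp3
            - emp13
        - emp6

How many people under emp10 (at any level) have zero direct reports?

3

The people in emp10's organization with no one reporting to them are emp7, emp11, emp8. That is 3.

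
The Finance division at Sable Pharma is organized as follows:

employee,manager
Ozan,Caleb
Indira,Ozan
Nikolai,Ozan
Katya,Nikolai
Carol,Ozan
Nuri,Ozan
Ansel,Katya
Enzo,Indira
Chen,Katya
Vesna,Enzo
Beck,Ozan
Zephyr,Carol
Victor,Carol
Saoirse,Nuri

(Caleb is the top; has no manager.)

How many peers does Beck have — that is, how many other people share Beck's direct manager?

4

Beck reports to Ozan. Ozan's other direct reports are Indira, Nikolai, Carol, Nuri — 4 peers.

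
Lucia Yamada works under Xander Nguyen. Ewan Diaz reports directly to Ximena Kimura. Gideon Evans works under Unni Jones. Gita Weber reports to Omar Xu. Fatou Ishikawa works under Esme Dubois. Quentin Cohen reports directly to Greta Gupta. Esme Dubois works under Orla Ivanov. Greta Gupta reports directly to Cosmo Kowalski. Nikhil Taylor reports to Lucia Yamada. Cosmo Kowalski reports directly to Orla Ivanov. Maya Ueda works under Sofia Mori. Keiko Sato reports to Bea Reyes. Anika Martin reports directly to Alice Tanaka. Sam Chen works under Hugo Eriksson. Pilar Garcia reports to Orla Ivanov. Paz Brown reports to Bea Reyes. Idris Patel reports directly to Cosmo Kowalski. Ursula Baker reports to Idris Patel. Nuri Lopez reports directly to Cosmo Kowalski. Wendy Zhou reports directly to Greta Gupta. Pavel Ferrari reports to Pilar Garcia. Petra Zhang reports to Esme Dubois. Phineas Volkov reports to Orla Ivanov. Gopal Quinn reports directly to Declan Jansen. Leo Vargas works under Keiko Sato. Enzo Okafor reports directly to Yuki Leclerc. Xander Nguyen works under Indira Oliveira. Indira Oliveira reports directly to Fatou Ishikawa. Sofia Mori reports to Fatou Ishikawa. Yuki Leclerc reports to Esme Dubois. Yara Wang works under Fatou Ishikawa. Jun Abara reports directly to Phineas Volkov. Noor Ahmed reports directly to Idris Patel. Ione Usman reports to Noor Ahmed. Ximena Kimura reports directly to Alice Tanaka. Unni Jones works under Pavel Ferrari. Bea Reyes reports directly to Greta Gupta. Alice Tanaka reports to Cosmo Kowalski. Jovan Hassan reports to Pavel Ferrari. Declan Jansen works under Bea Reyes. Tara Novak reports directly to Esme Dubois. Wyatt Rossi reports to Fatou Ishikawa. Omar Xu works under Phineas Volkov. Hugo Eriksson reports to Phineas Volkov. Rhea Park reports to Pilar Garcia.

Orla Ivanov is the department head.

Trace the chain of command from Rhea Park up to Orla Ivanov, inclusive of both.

Rhea Park -> Pilar Garcia -> Orla Ivanov

Rhea Park reports to Pilar Garcia. Pilar Garcia reports to Orla Ivanov. Orla Ivanov is at the top.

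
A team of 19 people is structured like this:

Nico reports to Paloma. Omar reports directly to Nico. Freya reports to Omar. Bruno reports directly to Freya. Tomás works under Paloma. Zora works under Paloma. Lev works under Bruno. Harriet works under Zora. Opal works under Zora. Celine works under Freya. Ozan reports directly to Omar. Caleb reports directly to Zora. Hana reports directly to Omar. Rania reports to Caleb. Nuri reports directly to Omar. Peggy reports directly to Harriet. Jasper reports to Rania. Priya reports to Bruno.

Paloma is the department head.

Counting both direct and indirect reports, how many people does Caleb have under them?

Caleb directly manages Rania. Under Rania: Jasper (1). That's 2 in total.

2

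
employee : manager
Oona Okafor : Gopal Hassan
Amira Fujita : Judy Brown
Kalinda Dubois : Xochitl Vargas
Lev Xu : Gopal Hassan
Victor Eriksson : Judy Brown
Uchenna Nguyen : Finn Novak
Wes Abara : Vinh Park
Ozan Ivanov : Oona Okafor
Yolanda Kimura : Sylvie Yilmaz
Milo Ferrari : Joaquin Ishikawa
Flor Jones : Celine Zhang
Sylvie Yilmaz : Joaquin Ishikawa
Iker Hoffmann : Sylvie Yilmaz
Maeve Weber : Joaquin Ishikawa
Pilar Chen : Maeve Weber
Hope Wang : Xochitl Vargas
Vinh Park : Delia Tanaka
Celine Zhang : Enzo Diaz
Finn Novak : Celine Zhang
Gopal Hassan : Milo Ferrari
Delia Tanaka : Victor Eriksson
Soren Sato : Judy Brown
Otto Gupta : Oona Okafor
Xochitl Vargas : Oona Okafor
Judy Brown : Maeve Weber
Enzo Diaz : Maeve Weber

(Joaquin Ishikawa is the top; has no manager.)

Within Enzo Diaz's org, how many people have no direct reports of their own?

2

The people in Enzo Diaz's organization with no one reporting to them are Flor Jones, Uchenna Nguyen. That is 2.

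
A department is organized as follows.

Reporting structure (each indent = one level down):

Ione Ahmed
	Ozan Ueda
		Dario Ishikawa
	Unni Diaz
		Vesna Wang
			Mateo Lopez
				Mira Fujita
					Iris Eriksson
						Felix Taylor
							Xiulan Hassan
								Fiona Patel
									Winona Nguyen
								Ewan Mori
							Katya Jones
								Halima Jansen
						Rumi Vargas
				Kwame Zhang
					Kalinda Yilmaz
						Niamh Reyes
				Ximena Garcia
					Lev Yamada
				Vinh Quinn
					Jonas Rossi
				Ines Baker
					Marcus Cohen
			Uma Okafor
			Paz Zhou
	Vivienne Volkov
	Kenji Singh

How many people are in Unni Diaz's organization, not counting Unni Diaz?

Unni Diaz directly manages Vesna Wang. Under Vesna Wang: Paz Zhou, Uma Okafor, Mateo Lopez, Ines Baker, Marcus Cohen, Vinh Quinn, Jonas Rossi, Ximena Garcia, Lev Yamada, Kwame Zhang, Kalinda Yilmaz, Niamh Reyes, Mira Fujita, Iris Eriksson, Rumi Vargas, Felix Taylor, Katya Jones, Halima Jansen, Xiulan Hassan, Ewan Mori, Fiona Patel, Winona Nguyen (22). That's 23 in total.

23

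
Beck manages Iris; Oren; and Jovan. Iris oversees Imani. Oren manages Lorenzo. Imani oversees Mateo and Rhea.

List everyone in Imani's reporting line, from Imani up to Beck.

Imani -> Iris -> Beck

Imani reports to Iris. Iris reports to Beck. Beck is at the top.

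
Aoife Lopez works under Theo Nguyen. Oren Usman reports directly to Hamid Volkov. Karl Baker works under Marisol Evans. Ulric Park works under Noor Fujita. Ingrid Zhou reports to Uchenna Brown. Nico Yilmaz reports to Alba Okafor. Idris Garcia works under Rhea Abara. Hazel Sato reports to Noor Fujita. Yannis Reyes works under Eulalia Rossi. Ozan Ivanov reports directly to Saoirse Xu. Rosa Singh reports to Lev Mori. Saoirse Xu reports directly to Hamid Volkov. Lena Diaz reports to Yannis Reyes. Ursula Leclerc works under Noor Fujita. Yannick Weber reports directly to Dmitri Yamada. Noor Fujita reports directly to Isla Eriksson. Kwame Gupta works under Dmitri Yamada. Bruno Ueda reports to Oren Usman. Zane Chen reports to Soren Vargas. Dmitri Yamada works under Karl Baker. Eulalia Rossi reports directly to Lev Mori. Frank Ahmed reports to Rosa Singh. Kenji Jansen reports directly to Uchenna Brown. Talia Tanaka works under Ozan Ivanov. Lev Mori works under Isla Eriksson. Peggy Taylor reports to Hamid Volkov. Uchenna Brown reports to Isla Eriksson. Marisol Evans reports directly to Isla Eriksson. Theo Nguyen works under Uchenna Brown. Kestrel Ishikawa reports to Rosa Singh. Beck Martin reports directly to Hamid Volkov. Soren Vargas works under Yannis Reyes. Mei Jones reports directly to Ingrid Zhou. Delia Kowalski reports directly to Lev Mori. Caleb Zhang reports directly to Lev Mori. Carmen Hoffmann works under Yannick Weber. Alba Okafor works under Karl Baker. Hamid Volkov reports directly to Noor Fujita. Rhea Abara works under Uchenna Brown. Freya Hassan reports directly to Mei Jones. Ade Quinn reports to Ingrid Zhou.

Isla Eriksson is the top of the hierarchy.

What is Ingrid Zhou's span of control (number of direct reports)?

Ingrid Zhou directly manages Ade Quinn, Mei Jones. That is 2 direct reports.

2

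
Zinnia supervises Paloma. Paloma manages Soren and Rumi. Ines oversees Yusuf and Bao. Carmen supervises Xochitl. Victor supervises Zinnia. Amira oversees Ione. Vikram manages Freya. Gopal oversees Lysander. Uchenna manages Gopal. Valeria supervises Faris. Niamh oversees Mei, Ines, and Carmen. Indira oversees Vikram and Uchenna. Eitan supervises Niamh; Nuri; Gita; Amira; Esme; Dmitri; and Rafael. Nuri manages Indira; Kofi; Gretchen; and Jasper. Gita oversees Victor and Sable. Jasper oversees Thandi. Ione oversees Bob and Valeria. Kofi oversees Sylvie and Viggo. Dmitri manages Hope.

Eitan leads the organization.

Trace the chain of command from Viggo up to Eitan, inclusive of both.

Viggo reports to Kofi. Kofi reports to Nuri. Nuri reports to Eitan. Eitan is at the top.

Viggo -> Kofi -> Nuri -> Eitan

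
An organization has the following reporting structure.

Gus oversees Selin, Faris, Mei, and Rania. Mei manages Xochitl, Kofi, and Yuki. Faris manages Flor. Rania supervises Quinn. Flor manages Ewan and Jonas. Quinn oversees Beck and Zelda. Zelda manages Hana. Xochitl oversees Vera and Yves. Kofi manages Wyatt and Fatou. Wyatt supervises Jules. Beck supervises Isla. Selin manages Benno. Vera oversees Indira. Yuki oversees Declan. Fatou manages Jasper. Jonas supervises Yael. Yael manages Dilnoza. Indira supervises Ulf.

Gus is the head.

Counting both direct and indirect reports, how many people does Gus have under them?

27

Gus directly manages Mei, Faris, Rania, Selin. Under Mei: Yuki, Declan, Kofi, Fatou, Jasper, Wyatt, Jules, Xochitl, Yves, Vera, Indira, Ulf (12). Under Faris: Flor, Jonas, Yael, Dilnoza, Ewan (5). Under Rania: Quinn, Beck, Isla, Zelda, Hana (5). Under Selin: Benno (1). So Gus's organization is 4 direct reports plus everyone under them: 13 + 6 + 6 + 2 = 27.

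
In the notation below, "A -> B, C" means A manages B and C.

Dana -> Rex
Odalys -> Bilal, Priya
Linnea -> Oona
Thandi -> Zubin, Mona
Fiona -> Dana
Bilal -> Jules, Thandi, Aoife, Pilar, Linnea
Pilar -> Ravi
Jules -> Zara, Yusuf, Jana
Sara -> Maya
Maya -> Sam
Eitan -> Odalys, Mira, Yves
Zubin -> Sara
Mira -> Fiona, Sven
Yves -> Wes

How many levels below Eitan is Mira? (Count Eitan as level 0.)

1

Chain from Mira up to Eitan: Mira → Eitan. That is 1 step up, so Mira is 1 level below Eitan.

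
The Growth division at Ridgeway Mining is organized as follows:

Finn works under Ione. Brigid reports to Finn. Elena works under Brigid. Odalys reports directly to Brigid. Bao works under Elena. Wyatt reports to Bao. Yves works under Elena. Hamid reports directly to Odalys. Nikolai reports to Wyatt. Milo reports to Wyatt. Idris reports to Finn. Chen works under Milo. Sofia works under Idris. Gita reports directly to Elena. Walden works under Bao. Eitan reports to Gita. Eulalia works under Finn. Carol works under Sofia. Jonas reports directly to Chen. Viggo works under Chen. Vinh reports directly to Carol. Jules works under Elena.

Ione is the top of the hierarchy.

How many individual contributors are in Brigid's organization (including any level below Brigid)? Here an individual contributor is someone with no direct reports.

The people in Brigid's organization with no one reporting to them are Hamid, Jules, Eitan, Yves, Walden, Viggo, Jonas, Nikolai. That is 8.

8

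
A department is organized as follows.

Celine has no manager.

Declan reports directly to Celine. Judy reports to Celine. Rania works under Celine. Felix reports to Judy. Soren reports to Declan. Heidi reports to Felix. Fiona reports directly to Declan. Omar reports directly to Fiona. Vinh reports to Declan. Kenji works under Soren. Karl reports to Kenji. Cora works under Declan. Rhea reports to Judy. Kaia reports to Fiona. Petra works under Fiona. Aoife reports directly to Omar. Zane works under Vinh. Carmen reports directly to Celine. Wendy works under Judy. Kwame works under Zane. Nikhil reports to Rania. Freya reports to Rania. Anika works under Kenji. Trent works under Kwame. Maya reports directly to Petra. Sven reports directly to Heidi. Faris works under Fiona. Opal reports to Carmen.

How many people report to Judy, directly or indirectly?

Judy directly manages Felix, Rhea, Wendy. Under Felix: Heidi, Sven (2). Rhea has no reports. Wendy has no reports. So Judy's organization is 3 direct reports plus everyone under them: 3 + 1 + 1 = 5.

5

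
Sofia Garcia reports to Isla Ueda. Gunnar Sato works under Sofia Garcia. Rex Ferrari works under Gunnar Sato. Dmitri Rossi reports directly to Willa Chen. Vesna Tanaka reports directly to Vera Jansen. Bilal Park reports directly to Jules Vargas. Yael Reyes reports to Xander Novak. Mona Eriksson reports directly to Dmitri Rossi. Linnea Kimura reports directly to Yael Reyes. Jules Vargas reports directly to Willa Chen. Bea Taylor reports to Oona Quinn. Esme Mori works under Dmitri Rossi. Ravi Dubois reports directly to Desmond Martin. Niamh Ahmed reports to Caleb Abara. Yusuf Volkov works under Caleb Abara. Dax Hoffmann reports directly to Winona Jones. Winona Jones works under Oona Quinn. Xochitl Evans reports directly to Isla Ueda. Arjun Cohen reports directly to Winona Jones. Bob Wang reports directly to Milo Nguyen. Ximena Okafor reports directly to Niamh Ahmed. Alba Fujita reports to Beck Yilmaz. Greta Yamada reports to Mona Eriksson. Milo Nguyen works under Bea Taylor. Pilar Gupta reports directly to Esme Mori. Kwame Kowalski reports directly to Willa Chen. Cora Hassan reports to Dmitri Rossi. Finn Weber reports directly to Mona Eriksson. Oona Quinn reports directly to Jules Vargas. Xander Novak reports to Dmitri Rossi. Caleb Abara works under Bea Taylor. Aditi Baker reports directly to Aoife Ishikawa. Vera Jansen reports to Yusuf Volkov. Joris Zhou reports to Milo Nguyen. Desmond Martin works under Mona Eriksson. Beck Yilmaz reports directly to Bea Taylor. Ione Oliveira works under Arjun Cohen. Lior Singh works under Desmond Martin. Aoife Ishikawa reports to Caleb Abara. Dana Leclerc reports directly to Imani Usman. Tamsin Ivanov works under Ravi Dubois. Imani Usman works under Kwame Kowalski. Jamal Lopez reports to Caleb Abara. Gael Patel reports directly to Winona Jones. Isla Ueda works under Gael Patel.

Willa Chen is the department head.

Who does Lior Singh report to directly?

Desmond Martin

Lior Singh reports directly to Desmond Martin.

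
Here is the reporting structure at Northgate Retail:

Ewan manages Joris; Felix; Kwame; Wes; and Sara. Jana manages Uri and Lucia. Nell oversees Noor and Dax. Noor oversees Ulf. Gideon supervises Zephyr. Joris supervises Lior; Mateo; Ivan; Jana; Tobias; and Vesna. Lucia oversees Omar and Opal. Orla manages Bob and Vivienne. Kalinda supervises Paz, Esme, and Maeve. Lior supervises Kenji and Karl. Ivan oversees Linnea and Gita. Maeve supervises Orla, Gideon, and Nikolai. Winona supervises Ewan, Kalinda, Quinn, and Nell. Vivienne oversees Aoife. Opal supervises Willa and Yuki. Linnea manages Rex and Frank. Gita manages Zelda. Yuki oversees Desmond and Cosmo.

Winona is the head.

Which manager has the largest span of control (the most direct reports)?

Joris

Direct-report counts: Winona has 4; Nell has 2; Noor has 1; Kalinda has 3; Maeve has 3; Gideon has 1; Orla has 2; Vivienne has 1; Ewan has 5; Joris has 6; Lior has 2; Ivan has 2; Linnea has 2; Gita has 1; Jana has 2; Lucia has 2; Opal has 2; Yuki has 2. The largest is 6, held by Joris.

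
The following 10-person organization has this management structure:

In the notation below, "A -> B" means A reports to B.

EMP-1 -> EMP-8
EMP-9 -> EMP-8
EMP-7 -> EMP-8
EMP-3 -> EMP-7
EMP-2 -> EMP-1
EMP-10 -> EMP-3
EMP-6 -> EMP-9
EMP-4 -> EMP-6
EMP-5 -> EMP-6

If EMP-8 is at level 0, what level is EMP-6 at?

2

Chain from EMP-6 up to EMP-8: EMP-6 → EMP-9 → EMP-8. That is 2 steps up, so EMP-6 is 2 levels below EMP-8.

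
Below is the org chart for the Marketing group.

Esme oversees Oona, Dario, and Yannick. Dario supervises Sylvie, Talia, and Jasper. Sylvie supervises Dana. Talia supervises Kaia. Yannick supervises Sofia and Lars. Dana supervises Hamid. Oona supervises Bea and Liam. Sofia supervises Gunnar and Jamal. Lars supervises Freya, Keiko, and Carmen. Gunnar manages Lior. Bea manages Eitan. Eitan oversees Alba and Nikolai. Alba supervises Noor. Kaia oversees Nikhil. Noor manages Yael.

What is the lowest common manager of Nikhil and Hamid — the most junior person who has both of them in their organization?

Dario

Nikhil's chain of managers is Kaia, Talia, Dario, Esme. Hamid's chain of managers is Dana, Sylvie, Dario, Esme. The first manager that appears in both chains is Dario.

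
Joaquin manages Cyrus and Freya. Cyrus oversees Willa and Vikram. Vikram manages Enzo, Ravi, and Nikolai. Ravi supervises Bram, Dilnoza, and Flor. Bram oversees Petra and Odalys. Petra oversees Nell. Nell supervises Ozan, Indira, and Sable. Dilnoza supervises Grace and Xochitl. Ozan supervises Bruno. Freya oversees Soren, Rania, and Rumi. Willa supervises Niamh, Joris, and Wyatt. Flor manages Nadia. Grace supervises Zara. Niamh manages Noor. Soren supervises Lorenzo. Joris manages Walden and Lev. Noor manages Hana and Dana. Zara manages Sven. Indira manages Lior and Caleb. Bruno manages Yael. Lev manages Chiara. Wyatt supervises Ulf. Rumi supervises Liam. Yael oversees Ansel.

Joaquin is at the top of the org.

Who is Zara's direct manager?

Grace

Zara reports directly to Grace.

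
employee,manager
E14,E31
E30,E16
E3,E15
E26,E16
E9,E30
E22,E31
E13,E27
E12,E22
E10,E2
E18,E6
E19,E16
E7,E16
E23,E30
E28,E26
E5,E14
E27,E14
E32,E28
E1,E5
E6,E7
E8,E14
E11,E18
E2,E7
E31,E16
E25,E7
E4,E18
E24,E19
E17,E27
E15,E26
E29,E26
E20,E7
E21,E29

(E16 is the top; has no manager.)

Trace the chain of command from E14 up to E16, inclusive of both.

E14 -> E31 -> E16

E14 reports to E31. E31 reports to E16. E16 is at the top.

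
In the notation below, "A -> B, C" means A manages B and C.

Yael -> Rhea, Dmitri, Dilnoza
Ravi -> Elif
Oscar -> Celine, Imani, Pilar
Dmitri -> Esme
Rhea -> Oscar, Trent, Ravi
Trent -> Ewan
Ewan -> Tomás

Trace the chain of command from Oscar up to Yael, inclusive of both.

Oscar -> Rhea -> Yael

Oscar reports to Rhea. Rhea reports to Yael. Yael is at the top.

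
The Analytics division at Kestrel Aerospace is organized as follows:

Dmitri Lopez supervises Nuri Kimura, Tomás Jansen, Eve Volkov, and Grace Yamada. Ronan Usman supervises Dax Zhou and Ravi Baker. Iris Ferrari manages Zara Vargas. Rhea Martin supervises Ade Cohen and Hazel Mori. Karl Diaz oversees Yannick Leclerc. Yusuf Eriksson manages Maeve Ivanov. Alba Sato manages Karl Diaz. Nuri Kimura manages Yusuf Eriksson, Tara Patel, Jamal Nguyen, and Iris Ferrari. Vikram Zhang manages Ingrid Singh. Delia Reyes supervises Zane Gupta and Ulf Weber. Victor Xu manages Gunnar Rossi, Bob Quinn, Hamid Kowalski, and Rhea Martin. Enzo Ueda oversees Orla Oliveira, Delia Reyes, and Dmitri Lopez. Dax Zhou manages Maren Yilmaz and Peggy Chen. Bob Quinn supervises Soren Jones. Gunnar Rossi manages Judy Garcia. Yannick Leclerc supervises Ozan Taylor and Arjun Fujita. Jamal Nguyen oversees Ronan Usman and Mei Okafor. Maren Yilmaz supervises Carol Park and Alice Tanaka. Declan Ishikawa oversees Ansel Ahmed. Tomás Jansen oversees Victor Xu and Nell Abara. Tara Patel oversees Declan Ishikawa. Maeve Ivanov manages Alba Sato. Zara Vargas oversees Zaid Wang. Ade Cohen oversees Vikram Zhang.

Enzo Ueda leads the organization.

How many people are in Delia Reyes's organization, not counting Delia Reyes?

2

Delia Reyes directly manages Zane Gupta, Ulf Weber. Zane Gupta has no reports. Ulf Weber has no reports. So Delia Reyes's organization is 2 direct reports plus everyone under them: 1 + 1 = 2.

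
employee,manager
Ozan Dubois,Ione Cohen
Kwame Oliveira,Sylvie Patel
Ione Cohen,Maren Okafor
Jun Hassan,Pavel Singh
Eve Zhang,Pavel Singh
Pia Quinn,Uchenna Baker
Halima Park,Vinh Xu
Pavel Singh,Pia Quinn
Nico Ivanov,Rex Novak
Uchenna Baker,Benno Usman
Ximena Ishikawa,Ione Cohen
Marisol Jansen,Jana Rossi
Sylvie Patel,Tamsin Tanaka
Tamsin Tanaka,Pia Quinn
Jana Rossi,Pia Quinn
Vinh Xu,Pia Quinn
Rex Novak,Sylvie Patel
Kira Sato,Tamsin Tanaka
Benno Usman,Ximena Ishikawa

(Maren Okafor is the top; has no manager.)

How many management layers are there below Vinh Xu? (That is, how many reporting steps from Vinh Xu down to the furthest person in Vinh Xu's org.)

The longest chain under Vinh Xu runs Vinh Xu → Halima Park, which is 1 level below Vinh Xu.

1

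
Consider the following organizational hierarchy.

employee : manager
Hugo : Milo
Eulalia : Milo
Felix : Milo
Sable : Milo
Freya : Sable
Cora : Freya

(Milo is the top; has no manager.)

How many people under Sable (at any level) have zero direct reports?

The only person in Sable's organization with no one reporting to them is Cora. That is 1.

1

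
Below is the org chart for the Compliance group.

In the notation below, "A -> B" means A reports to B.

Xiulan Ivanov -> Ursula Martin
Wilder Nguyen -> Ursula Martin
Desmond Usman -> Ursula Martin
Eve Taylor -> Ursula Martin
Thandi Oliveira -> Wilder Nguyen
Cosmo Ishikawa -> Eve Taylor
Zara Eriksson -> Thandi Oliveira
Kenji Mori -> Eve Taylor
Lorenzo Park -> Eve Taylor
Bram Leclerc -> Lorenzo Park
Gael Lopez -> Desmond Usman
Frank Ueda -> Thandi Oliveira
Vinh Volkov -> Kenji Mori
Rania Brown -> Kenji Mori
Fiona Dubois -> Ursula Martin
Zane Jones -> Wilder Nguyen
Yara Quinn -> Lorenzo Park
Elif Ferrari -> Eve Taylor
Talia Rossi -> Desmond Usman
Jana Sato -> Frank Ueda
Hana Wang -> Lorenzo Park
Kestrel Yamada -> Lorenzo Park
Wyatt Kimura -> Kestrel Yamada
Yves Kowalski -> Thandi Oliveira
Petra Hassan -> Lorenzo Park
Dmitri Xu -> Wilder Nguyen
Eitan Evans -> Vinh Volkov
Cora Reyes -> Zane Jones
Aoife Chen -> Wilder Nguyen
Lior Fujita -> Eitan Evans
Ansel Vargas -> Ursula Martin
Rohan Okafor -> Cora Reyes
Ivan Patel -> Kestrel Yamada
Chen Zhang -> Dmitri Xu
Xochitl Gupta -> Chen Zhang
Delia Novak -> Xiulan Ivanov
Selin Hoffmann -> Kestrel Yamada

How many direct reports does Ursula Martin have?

Ursula Martin directly manages Xiulan Ivanov, Wilder Nguyen, Desmond Usman, Eve Taylor, Fiona Dubois, Ansel Vargas. That is 6 direct reports.

6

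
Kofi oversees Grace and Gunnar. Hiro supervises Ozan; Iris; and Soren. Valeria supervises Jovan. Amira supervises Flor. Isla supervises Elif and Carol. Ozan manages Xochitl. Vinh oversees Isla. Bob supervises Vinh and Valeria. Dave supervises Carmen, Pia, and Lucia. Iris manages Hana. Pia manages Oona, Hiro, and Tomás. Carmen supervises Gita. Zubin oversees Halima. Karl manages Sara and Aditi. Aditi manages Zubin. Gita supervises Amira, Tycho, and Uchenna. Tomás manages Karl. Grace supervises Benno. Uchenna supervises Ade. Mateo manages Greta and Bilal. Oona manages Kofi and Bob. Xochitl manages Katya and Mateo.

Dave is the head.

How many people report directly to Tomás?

Tomás directly manages Karl. That is 1 direct report.

1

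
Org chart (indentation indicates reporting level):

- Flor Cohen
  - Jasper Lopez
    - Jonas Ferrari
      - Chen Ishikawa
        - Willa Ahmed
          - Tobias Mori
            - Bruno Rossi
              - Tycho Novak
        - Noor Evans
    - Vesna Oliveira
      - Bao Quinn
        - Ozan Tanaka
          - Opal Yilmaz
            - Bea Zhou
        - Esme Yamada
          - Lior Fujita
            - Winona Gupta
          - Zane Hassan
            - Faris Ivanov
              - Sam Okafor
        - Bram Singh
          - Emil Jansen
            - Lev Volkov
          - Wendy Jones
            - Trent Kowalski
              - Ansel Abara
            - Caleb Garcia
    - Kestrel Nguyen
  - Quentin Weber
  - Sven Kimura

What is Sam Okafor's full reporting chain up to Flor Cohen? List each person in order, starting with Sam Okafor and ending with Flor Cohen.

Sam Okafor reports to Faris Ivanov. Faris Ivanov reports to Zane Hassan. Zane Hassan reports to Esme Yamada. Esme Yamada reports to Bao Quinn. Bao Quinn reports to Vesna Oliveira. Vesna Oliveira reports to Jasper Lopez. Jasper Lopez reports to Flor Cohen. Flor Cohen is at the top.

Sam Okafor -> Faris Ivanov -> Zane Hassan -> Esme Yamada -> Bao Quinn -> Vesna Oliveira -> Jasper Lopez -> Flor Cohen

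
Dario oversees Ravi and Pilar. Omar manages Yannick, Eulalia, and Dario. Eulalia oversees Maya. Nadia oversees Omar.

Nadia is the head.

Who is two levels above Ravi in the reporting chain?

Omar

Ravi reports to Dario, and Dario reports to Omar. So Ravi's skip-level manager is Omar.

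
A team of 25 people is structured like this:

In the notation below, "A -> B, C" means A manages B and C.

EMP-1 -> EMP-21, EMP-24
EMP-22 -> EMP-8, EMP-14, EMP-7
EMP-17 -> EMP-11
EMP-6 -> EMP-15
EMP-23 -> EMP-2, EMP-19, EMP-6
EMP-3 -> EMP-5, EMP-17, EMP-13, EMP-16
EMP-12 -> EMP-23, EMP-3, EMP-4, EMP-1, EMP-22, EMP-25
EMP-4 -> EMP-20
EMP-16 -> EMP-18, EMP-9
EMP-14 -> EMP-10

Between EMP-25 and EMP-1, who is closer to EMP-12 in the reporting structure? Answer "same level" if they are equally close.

same level

Both EMP-25 and EMP-1 are 1 level below EMP-12.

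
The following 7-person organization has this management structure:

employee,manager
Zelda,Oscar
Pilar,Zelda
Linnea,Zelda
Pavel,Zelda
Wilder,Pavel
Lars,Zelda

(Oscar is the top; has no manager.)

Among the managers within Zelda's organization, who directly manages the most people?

Direct-report counts within Zelda's organization: Zelda has 4; Pavel has 1. The largest is 4, held by Zelda.

Zelda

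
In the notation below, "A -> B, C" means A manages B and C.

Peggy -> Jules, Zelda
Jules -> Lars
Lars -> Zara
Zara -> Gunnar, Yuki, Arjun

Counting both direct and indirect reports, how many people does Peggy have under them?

Peggy directly manages Jules, Zelda. Under Jules: Lars, Zara, Arjun, Yuki, Gunnar (5). Zelda has no reports. So Peggy's organization is 2 direct reports plus everyone under them: 6 + 1 = 7.

7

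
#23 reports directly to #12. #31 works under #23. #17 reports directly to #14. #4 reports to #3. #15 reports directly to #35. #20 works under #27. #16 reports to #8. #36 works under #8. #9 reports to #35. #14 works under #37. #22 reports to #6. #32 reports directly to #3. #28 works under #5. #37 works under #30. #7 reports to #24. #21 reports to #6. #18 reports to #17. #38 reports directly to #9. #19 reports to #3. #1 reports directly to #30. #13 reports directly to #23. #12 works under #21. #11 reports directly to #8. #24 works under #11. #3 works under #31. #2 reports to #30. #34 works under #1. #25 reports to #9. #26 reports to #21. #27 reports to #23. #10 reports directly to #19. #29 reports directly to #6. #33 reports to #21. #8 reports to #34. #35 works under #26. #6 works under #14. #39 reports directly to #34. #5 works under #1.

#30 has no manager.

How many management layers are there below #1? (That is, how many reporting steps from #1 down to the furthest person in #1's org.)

The longest chain under #1 runs #1 → #34 → #8 → #11 → #24 → #7, which is 5 levels below #1.

5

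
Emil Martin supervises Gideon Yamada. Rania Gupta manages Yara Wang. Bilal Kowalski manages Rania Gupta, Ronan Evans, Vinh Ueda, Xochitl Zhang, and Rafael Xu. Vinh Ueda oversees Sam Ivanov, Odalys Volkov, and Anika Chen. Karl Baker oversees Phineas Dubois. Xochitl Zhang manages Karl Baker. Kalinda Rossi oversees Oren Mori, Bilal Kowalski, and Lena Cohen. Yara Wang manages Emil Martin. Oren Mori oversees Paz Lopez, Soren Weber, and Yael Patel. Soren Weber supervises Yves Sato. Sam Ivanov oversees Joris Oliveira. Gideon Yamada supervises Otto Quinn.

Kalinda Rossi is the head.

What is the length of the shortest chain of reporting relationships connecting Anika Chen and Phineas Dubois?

Anika Chen is 2 levels below Bilal Kowalski, and Phineas Dubois is 3 levels below Bilal Kowalski (their lowest common manager). The shortest path runs up from Anika Chen to Bilal Kowalski and back down to Phineas Dubois: 2 + 3 = 5 links.

5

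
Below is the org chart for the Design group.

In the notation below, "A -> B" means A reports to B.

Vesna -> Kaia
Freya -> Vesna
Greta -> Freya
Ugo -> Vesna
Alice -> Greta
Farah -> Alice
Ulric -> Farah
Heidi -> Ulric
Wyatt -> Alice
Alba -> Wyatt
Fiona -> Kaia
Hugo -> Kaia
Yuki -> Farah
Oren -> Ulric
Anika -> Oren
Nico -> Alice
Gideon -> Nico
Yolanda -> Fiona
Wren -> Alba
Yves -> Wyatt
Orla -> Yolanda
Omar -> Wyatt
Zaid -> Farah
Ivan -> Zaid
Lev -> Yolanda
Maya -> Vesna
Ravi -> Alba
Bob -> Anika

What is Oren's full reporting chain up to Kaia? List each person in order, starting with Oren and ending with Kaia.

Oren -> Ulric -> Farah -> Alice -> Greta -> Freya -> Vesna -> Kaia

Oren reports to Ulric. Ulric reports to Farah. Farah reports to Alice. Alice reports to Greta. Greta reports to Freya. Freya reports to Vesna. Vesna reports to Kaia. Kaia is at the top.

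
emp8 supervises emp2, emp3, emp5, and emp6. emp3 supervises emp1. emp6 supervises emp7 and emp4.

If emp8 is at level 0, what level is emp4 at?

Chain from emp4 up to emp8: emp4 → emp6 → emp8. That is 2 steps up, so emp4 is 2 levels below emp8.

2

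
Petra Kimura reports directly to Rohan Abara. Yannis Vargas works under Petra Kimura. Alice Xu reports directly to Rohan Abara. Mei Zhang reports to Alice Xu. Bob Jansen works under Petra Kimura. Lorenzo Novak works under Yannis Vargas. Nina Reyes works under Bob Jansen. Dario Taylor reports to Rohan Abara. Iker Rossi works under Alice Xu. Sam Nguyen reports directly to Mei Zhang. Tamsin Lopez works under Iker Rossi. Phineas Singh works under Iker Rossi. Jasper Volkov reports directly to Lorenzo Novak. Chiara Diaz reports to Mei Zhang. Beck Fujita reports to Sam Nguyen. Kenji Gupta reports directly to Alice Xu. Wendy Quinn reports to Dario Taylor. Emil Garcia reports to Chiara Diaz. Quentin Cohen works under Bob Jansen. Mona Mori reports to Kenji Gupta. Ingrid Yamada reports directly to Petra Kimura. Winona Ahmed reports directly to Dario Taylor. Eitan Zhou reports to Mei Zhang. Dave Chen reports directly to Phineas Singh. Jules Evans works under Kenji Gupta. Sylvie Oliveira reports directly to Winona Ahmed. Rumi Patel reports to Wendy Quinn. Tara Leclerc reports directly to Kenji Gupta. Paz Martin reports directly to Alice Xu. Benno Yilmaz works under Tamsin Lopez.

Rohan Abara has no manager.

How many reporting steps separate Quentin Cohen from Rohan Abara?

3

Chain from Quentin Cohen up to Rohan Abara: Quentin Cohen → Bob Jansen → Petra Kimura → Rohan Abara. That is 3 steps up, so Quentin Cohen is 3 levels below Rohan Abara.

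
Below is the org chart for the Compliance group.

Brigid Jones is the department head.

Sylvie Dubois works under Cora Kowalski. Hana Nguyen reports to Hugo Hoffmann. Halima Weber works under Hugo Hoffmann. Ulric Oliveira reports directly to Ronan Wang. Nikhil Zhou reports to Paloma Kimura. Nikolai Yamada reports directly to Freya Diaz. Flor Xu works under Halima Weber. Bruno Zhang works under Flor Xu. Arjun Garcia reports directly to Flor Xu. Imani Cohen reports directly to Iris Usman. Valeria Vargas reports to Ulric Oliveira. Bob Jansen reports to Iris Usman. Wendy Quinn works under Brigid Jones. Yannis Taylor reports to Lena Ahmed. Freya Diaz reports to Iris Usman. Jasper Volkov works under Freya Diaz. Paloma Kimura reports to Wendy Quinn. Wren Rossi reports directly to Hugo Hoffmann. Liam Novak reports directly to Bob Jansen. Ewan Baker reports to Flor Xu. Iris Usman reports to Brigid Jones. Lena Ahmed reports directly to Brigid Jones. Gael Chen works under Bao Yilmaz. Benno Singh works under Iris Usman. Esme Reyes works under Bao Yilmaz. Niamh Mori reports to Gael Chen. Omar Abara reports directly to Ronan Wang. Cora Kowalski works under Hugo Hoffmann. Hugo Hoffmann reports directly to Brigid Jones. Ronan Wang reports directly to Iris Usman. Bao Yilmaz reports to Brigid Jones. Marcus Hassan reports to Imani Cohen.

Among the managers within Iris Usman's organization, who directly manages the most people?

Direct-report counts within Iris Usman's organization: Iris Usman has 5; Bob Jansen has 1; Imani Cohen has 1; Freya Diaz has 2; Ronan Wang has 2; Ulric Oliveira has 1. The largest is 5, held by Iris Usman.

Iris Usman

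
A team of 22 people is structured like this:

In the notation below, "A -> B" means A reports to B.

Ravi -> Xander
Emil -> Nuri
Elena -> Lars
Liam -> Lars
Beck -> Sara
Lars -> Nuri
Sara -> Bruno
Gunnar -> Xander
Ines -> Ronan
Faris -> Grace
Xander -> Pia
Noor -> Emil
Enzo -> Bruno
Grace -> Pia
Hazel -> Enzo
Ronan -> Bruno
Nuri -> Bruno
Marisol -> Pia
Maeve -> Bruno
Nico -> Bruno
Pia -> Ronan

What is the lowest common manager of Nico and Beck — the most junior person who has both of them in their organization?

Bruno

Nico's chain of managers is Bruno. Beck's chain of managers is Sara, Bruno. The first manager that appears in both chains is Bruno.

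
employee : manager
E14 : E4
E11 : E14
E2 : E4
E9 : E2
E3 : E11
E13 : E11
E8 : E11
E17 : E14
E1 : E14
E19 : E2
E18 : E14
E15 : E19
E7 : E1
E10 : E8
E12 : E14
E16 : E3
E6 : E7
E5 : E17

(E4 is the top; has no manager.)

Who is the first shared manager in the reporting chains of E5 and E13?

E14

E5's chain of managers is E17, E14, E4. E13's chain of managers is E11, E14, E4. The first manager that appears in both chains is E14.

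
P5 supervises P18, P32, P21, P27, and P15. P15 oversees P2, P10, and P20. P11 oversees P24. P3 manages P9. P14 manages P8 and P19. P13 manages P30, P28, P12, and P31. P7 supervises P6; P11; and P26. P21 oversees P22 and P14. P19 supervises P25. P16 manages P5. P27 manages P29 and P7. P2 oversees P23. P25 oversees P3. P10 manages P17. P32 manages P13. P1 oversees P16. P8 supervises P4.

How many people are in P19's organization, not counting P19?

P19 directly manages P25. Under P25: P3, P9 (2). That's 3 in total.

3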